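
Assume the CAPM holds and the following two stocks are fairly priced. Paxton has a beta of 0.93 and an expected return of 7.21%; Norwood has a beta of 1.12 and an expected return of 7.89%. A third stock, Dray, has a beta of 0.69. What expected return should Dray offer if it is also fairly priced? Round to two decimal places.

6.35%

MRP (SML slope) = (7.89% − 7.21%) / (1.12 − 0.93) = 0.68% / 0.19 = 3.5789%
R_f (intercept) = 7.21% − 0.93 × 3.5789% = 3.8816%
E(R_Dray) = R_f + β × MRP = 3.8816% + 0.69 × 3.5789% = 6.35%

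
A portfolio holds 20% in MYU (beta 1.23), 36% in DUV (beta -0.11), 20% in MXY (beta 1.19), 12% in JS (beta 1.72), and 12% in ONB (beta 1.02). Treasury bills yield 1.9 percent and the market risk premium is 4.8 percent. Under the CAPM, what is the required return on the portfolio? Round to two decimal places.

β_P = Σ w_i β_i = 0.20×1.23 + 0.36×-0.11 + 0.20×1.19 + 0.12×1.72 + 0.12×1.02 = 0.7732
E(R_P) = R_f + β_P × MRP = 1.9% + 0.7732 × 4.8% = 5.61%

5.61%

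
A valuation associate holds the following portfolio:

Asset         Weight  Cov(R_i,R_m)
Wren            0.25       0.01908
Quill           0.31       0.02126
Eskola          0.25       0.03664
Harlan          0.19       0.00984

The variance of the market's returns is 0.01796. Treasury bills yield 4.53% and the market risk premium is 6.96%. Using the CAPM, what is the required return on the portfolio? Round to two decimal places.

β_Wren = 0.01908 / 0.01796 = 1.0624
β_Quill = 0.02126 / 0.01796 = 1.1837
β_Eskola = 0.03664 / 0.01796 = 2.0401
β_Harlan = 0.00984 / 0.01796 = 0.5479
β_P = Σ w_i β_i = 0.25×1.0624 + 0.31×1.1837 + 0.25×2.0401 + 0.19×0.5479 = 1.2467
E(R_P) = R_f + β_P × MRP = 4.53% + 1.2467 × 6.96% = 13.21%

13.21%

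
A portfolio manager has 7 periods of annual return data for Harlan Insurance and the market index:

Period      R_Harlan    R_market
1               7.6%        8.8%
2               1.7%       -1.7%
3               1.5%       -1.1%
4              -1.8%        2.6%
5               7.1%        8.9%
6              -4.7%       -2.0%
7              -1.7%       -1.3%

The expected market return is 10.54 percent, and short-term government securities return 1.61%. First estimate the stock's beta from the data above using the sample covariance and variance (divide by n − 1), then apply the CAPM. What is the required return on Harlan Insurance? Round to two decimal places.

8.59%

Mean R_i = (7.6 + 1.7 + 1.5 − 1.8 + 7.1 − 4.7 − 1.7) / 7 = 1.3857%
Mean R_m = (8.8 − 1.7 − 1.1 + 2.6 + 8.9 − 2.0 − 1.3) / 7 = 2.0286%
Σ(R_i − R̄_i)(R_m − R̄_m) = 112.7829  ⇒  Cov = 112.7829 / 6 = 18.7972
Σ(R_m − R̄_m)² = 144.3943  ⇒  Var(R_m) = 144.3943 / 6 = 24.0657
β = Cov / Var(R_m) = 18.7972 / 24.0657 = 0.7811
MRP = 10.54% − 1.61% = 8.93%
E(R) = R_f + β × MRP = 1.61% + 0.7811 × 8.93% = 8.59%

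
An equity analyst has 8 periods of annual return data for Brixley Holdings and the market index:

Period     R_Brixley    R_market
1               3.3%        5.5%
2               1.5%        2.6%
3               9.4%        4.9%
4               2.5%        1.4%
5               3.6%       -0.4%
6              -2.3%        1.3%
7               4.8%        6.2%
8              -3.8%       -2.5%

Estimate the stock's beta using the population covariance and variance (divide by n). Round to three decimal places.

Mean R_i = (3.3 + 1.5 + 9.4 + 2.5 + 3.6 − 2.3 + 4.8 − 3.8) / 8 = 2.3750%
Mean R_m = (5.5 + 2.6 + 4.9 + 1.4 − 0.4 + 1.3 + 6.2 − 2.5) / 8 = 2.3750%
Σ(R_i − R̄_i)(R_m − R̄_m) = 61.3150  ⇒  Cov = 61.3150 / 8 = 7.6644
Σ(R_m − R̄_m)² = 64.3950  ⇒  Var(R_m) = 64.3950 / 8 = 8.0494
β = Cov / Var(R_m) = 7.6644 / 8.0494 = 0.9522

0.952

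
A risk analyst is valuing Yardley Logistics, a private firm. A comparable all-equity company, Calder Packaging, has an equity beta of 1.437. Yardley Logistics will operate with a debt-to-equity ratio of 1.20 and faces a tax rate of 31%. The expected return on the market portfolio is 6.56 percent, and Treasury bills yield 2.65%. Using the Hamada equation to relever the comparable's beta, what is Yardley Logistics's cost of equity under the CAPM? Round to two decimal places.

12.92%

β_L = β_U × [1 + (1 − t)(D/E)] = 1.437 × [1 + (1 − 0.31) × 1.20]
    = 1.437 × [1 + 0.69 × 1.20] = 1.437 × 1.8280 = 2.6268
MRP = 6.56% − 2.65% = 3.91%
E(R) = R_f + β_L × MRP = 2.65% + 2.6268 × 3.91% = 12.92%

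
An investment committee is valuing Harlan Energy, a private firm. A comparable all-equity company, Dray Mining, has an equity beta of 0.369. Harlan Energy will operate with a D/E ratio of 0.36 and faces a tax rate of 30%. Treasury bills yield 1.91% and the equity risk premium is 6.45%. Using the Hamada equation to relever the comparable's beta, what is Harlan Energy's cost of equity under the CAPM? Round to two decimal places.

β_L = β_U × [1 + (1 − t)(D/E)] = 0.369 × [1 + (1 − 0.30) × 0.36]
    = 0.369 × [1 + 0.70 × 0.36] = 0.369 × 1.2520 = 0.4620
E(R) = R_f + β_L × MRP = 1.91% + 0.4620 × 6.45% = 4.89%

4.89%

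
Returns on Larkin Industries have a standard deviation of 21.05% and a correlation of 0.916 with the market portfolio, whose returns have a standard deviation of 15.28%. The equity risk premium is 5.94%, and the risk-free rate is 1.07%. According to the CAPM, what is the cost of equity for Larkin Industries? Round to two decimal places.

β = ρ × σ_i / σ_m = 0.916 × 21.05% / 15.28% = 1.2619
E(R) = 1.07% + 1.2619 × 5.94% = 8.57%

8.57%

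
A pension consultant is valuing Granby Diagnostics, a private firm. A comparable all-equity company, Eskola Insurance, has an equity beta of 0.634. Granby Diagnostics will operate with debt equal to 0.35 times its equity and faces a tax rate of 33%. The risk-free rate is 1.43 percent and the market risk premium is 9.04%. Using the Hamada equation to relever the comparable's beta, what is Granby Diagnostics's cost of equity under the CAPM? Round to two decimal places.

8.51%

β_L = β_U × [1 + (1 − t)(D/E)] = 0.634 × [1 + (1 − 0.33) × 0.35]
    = 0.634 × [1 + 0.67 × 0.35] = 0.634 × 1.2345 = 0.7827
E(R) = R_f + β_L × MRP = 1.43% + 0.7827 × 9.04% = 8.51%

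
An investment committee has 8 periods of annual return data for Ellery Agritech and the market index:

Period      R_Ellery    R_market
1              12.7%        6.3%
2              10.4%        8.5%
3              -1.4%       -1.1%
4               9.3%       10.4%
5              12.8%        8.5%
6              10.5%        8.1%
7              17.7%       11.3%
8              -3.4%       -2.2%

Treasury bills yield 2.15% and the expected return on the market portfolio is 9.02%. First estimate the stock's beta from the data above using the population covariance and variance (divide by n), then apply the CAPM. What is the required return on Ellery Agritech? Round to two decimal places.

11.26%

Mean R_i = (12.7 + 10.4 − 1.4 + 9.3 + 12.8 + 10.5 + 17.7 − 3.4) / 8 = 8.5750%
Mean R_m = (6.3 + 8.5 − 1.1 + 10.4 + 8.5 + 8.1 + 11.3 − 2.2) / 8 = 6.2250%
Σ(R_i − R̄_i)(R_m − R̄_m) = 240.9750  ⇒  Cov = 240.9750 / 8 = 30.1219
Σ(R_m − R̄_m)² = 181.6950  ⇒  Var(R_m) = 181.6950 / 8 = 22.7119
β = Cov / Var(R_m) = 30.1219 / 22.7119 = 1.3263
MRP = 9.02% − 2.15% = 6.87%
E(R) = R_f + β × MRP = 2.15% + 1.3263 × 6.87% = 11.26%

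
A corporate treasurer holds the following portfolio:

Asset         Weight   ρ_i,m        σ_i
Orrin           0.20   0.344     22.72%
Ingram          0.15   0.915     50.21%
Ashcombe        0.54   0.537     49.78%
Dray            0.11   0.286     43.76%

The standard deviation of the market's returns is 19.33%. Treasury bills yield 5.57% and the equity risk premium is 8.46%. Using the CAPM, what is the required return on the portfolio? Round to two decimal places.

β_Orrin = 0.344 × 22.72% / 19.33% = 0.4043
β_Ingram = 0.915 × 50.21% / 19.33% = 2.3767
β_Ashcombe = 0.537 × 49.78% / 19.33% = 1.3829
β_Dray = 0.286 × 43.76% / 19.33% = 0.6475
β_P = Σ w_i β_i = 0.20×0.4043 + 0.15×2.3767 + 0.54×1.3829 + 0.11×0.6475 = 1.2554
E(R_P) = R_f + β_P × MRP = 5.57% + 1.2554 × 8.46% = 16.19%

16.19%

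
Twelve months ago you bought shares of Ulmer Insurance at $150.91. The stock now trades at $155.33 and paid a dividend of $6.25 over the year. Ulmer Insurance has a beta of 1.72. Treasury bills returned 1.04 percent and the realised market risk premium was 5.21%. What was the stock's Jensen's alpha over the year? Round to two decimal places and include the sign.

-2.93%

Realised HPR = (P1 + D1 − P0) / P0 = (155.33 + 6.25 − 150.91) / 150.91 = 10.67 / 150.91 = 7.0704%
CAPM required = R_f + β·MRP = 1.04% + 1.72 × 5.21% = 10.0012%
α = realised − required = 7.0704% − 10.0012% = -2.93%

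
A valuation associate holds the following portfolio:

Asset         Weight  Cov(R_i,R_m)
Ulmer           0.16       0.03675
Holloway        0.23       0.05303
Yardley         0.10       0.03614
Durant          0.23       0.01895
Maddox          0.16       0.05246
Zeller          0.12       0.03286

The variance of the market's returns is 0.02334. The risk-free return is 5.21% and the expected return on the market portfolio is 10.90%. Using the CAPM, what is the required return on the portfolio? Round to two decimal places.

β_Ulmer = 0.03675 / 0.02334 = 1.5746
β_Holloway = 0.05303 / 0.02334 = 2.2721
β_Yardley = 0.03614 / 0.02334 = 1.5484
β_Durant = 0.01895 / 0.02334 = 0.8119
β_Maddox = 0.05246 / 0.02334 = 2.2476
β_Zeller = 0.03286 / 0.02334 = 1.4079
β_P = Σ w_i β_i = 0.16×1.5746 + 0.23×2.2721 + 0.10×1.5484 + 0.23×0.8119 + 0.16×2.2476 + 0.12×1.4079 = 1.6447
MRP = 10.90% − 5.21% = 5.69%
E(R_P) = R_f + β_P × MRP = 5.21% + 1.6447 × 5.69% = 14.57%

14.57%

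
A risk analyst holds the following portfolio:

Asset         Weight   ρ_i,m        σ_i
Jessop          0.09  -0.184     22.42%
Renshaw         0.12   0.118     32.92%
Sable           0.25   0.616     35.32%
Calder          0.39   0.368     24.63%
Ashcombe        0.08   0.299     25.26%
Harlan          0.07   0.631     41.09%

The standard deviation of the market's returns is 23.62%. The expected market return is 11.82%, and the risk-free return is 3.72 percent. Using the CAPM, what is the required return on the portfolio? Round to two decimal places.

7.66%

β_Jessop = -0.184 × 22.42% / 23.62% = -0.1747
β_Renshaw = 0.118 × 32.92% / 23.62% = 0.1645
β_Sable = 0.616 × 35.32% / 23.62% = 0.9211
β_Calder = 0.368 × 24.63% / 23.62% = 0.3837
β_Ashcombe = 0.299 × 25.26% / 23.62% = 0.3198
β_Harlan = 0.631 × 41.09% / 23.62% = 1.0977
β_P = Σ w_i β_i = 0.09×-0.1747 + 0.12×0.1645 + 0.25×0.9211 + 0.39×0.3837 + 0.08×0.3198 + 0.07×1.0977 = 0.4864
MRP = 11.82% − 3.72% = 8.10%
E(R_P) = R_f + β_P × MRP = 3.72% + 0.4864 × 8.10% = 7.66%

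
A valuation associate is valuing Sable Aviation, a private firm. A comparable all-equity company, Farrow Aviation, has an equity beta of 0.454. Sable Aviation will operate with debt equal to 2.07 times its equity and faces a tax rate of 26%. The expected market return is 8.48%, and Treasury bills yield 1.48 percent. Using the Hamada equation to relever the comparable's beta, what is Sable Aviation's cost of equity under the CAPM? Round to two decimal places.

9.53%

β_L = β_U × [1 + (1 − t)(D/E)] = 0.454 × [1 + (1 − 0.26) × 2.07]
    = 0.454 × [1 + 0.74 × 2.07] = 0.454 × 2.5318 = 1.1494
MRP = 8.48% − 1.48% = 7.00%
E(R) = R_f + β_L × MRP = 1.48% + 1.1494 × 7.00% = 9.53%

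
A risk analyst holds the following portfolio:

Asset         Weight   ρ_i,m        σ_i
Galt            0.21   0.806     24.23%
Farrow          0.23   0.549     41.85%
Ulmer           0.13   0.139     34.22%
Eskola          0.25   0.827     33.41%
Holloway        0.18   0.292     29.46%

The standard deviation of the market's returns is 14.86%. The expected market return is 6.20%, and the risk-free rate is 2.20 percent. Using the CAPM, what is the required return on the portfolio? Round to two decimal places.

β_Galt = 0.806 × 24.23% / 14.86% = 1.3142
β_Farrow = 0.549 × 41.85% / 14.86% = 1.5461
β_Ulmer = 0.139 × 34.22% / 14.86% = 0.3201
β_Eskola = 0.827 × 33.41% / 14.86% = 1.8594
β_Holloway = 0.292 × 29.46% / 14.86% = 0.5789
β_P = Σ w_i β_i = 0.21×1.3142 + 0.23×1.5461 + 0.13×0.3201 + 0.25×1.8594 + 0.18×0.5789 = 1.2423
MRP = 6.20% − 2.20% = 4.00%
E(R_P) = R_f + β_P × MRP = 2.20% + 1.2423 × 4.00% = 7.17%

7.17%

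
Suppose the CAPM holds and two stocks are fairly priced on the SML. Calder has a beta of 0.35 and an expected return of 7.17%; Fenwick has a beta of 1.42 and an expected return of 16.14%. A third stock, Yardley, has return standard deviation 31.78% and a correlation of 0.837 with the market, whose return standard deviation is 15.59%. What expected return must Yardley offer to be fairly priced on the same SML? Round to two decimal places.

18.54%

MRP = (16.14% − 7.17%) / (1.42 − 0.35) = 8.3832%
R_f = 7.17% − 0.35 × 8.3832% = 4.2359%
β_Yardley = ρ·σ_i/σ_m = 0.837 × 31.78 / 15.59 = 1.7062
E(R_Yardley) = R_f + β × MRP = 4.2359% + 1.7062 × 8.3832% = 18.54%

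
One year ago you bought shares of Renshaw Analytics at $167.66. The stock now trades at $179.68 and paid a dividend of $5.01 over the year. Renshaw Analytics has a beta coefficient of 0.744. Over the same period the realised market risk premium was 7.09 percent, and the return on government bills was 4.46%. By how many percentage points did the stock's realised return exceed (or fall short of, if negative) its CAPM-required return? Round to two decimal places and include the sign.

Realised HPR = (P1 + D1 − P0) / P0 = (179.68 + 5.01 − 167.66) / 167.66 = 17.03 / 167.66 = 10.1575%
CAPM required = R_f + β·MRP = 4.46% + 0.744 × 7.09% = 9.73496%
α = realised − required = 10.1575% − 9.73496% = +0.42%

+0.42%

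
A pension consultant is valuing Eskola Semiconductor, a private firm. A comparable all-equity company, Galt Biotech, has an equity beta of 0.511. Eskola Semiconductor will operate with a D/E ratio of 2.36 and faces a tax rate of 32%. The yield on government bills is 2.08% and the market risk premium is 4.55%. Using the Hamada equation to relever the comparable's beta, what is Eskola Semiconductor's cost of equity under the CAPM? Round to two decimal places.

8.14%

β_L = β_U × [1 + (1 − t)(D/E)] = 0.511 × [1 + (1 − 0.32) × 2.36]
    = 0.511 × [1 + 0.68 × 2.36] = 0.511 × 2.6048 = 1.3311
E(R) = R_f + β_L × MRP = 2.08% + 1.3311 × 4.55% = 8.14%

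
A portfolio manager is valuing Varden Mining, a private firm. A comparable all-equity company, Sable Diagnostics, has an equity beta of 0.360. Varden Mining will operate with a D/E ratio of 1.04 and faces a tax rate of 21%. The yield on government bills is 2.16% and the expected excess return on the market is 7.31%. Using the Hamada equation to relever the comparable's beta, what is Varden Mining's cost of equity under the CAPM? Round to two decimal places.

6.95%

β_L = β_U × [1 + (1 − t)(D/E)] = 0.360 × [1 + (1 − 0.21) × 1.04]
    = 0.360 × [1 + 0.79 × 1.04] = 0.360 × 1.8216 = 0.6558
E(R) = R_f + β_L × MRP = 2.16% + 0.6558 × 7.31% = 6.95%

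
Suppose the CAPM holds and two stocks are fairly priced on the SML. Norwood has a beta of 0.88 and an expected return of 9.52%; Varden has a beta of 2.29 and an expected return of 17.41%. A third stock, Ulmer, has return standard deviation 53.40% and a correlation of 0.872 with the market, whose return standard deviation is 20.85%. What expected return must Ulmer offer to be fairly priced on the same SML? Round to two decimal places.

17.09%

MRP = (17.41% − 9.52%) / (2.29 − 0.88) = 5.5957%
R_f = 9.52% − 0.88 × 5.5957% = 4.5958%
β_Ulmer = ρ·σ_i/σ_m = 0.872 × 53.40 / 20.85 = 2.2333
E(R_Ulmer) = R_f + β × MRP = 4.5958% + 2.2333 × 5.5957% = 17.09%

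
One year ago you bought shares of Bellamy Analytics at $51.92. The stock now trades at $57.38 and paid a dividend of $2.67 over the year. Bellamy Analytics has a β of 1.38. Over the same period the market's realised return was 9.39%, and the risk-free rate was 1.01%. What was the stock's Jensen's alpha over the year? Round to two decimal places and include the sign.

+3.08%

Realised HPR = (P1 + D1 − P0) / P0 = (57.38 + 2.67 − 51.92) / 51.92 = 8.13 / 51.92 = 15.6587%
MRP = 9.39% − 1.01% = 8.38%
CAPM required = R_f + β·MRP = 1.01% + 1.38 × 8.38% = 12.5744%
α = realised − required = 15.6587% − 12.5744% = +3.08%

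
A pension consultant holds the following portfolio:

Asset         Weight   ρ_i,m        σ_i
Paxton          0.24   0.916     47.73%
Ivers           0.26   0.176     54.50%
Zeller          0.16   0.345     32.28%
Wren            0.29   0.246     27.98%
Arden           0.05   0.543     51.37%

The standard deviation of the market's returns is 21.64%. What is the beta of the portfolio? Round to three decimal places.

β_Paxton = 0.916 × 47.73% / 21.64% = 2.0204
β_Ivers = 0.176 × 54.50% / 21.64% = 0.4433
β_Zeller = 0.345 × 32.28% / 21.64% = 0.5146
β_Wren = 0.246 × 27.98% / 21.64% = 0.3181
β_Arden = 0.543 × 51.37% / 21.64% = 1.2890
β_P = Σ w_i β_i = 0.24×2.0204 + 0.26×0.4433 + 0.16×0.5146 + 0.29×0.3181 + 0.05×1.2890 = 0.8392

0.839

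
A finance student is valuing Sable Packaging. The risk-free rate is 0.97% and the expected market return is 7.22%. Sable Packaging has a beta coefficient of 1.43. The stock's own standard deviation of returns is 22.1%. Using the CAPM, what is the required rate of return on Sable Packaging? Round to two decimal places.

9.91%

Market risk premium = E(R_m) − R_f = 7.22% − 0.97% = 6.25%
E(R) = R_f + β × MRP = 0.97% + 1.43 × 6.25% = 9.91%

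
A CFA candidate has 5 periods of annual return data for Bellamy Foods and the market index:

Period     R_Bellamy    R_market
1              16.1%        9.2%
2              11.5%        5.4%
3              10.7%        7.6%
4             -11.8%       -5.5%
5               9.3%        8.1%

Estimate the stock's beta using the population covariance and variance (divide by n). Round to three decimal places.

Mean R_i = (16.1 + 11.5 + 10.7 − 11.8 + 9.3) / 5 = 7.1600%
Mean R_m = (9.2 + 5.4 + 7.6 − 5.5 + 8.1) / 5 = 4.9600%
Σ(R_i − R̄_i)(R_m − R̄_m) = 254.2020  ⇒  Cov = 254.2020 / 5 = 50.8404
Σ(R_m − R̄_m)² = 144.4120  ⇒  Var(R_m) = 144.4120 / 5 = 28.8824
β = Cov / Var(R_m) = 50.8404 / 28.8824 = 1.7603

1.760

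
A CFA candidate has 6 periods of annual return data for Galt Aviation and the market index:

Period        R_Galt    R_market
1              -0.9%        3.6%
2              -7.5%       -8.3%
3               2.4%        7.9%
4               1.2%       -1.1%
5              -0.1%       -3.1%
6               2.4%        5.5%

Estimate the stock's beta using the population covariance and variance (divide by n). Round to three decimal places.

0.506

Mean R_i = (-0.9 − 7.5 + 2.4 + 1.2 − 0.1 + 2.4) / 6 = -0.4167%
Mean R_m = (3.6 − 8.3 + 7.9 − 1.1 − 3.1 + 5.5) / 6 = 0.7500%
Σ(R_i − R̄_i)(R_m − R̄_m) = 92.0350  ⇒  Cov = 92.0350 / 6 = 15.3392
Σ(R_m − R̄_m)² = 181.9550  ⇒  Var(R_m) = 181.9550 / 6 = 30.3258
β = Cov / Var(R_m) = 15.3392 / 30.3258 = 0.5058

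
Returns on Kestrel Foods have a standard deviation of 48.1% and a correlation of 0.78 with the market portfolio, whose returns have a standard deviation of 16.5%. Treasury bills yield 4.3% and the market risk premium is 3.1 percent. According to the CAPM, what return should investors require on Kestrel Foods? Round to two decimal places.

β = ρ × σ_i / σ_m = 0.78 × 48.1% / 16.5% = 2.2738
E(R) = 4.3% + 2.2738 × 3.1% = 11.35%

11.35%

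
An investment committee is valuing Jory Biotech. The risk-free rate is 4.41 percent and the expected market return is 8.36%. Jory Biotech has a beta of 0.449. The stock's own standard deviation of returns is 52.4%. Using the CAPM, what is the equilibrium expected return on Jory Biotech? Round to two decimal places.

Market risk premium = E(R_m) − R_f = 8.36% − 4.41% = 3.95%
E(R) = R_f + β × MRP = 4.41% + 0.449 × 3.95% = 6.18%

6.18%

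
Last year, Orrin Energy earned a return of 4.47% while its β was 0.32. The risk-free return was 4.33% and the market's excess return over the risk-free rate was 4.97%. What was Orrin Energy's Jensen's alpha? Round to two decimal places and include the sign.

-1.45%

CAPM benchmark = R_f + β(R_m − R_f) = 4.33% + 0.32 × 4.97% = 5.9204%
α = actual − benchmark = 4.47% − 5.9204% = -1.45%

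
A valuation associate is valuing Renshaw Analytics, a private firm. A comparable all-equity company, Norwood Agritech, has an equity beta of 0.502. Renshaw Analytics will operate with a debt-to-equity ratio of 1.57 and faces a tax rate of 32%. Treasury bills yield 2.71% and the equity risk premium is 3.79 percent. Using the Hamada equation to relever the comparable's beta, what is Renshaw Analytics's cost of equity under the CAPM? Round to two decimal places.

β_L = β_U × [1 + (1 − t)(D/E)] = 0.502 × [1 + (1 − 0.32) × 1.57]
    = 0.502 × [1 + 0.68 × 1.57] = 0.502 × 2.0676 = 1.0379
E(R) = R_f + β_L × MRP = 2.71% + 1.0379 × 3.79% = 6.64%

6.64%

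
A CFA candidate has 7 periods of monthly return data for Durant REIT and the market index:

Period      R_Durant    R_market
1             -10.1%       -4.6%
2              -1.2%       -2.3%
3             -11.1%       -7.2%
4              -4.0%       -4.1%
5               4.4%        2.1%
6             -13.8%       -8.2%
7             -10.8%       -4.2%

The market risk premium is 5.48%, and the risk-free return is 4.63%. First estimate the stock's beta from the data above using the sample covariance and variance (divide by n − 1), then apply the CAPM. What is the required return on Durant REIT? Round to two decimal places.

14.54%

Mean R_i = (-10.1 − 1.2 − 11.1 − 4.0 + 4.4 − 13.8 − 10.8) / 7 = -6.6571%
Mean R_m = (-4.6 − 2.3 − 7.2 − 4.1 + 2.1 − 8.2 − 4.2) / 7 = -4.0714%
Σ(R_i − R̄_i)(R_m − R̄_m) = 123.5714  ⇒  Cov = 123.5714 / 6 = 20.5952
Σ(R_m − R̄_m)² = 68.3543  ⇒  Var(R_m) = 68.3543 / 6 = 11.3924
β = Cov / Var(R_m) = 20.5952 / 11.3924 = 1.8078
E(R) = R_f + β × MRP = 4.63% + 1.8078 × 5.48% = 14.54%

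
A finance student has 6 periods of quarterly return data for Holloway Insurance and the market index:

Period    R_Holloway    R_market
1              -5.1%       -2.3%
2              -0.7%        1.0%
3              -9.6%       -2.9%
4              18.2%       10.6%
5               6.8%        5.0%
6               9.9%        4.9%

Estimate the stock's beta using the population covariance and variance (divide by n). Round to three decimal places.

Mean R_i = (-5.1 − 0.7 − 9.6 + 18.2 + 6.8 + 9.9) / 6 = 3.2500%
Mean R_m = (-2.3 + 1.0 − 2.9 + 10.6 + 5.0 + 4.9) / 6 = 2.7167%
Σ(R_i − R̄_i)(R_m − R̄_m) = 261.3250  ⇒  Cov = 261.3250 / 6 = 43.5542
Σ(R_m − R̄_m)² = 131.7883  ⇒  Var(R_m) = 131.7883 / 6 = 21.9647
β = Cov / Var(R_m) = 43.5542 / 21.9647 = 1.9829

1.983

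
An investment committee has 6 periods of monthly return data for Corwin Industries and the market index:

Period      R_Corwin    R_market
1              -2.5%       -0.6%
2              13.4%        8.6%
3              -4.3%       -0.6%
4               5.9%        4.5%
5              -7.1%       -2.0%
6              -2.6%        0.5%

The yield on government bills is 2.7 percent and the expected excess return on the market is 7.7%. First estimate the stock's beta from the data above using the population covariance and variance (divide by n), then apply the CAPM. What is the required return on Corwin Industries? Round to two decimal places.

17.30%

Mean R_i = (-2.5 + 13.4 − 4.3 + 5.9 − 7.1 − 2.6) / 6 = 0.4667%
Mean R_m = (-0.6 + 8.6 − 0.6 + 4.5 − 2.0 + 0.5) / 6 = 1.7333%
Σ(R_i − R̄_i)(R_m − R̄_m) = 153.9167  ⇒  Cov = 153.9167 / 6 = 25.6528
Σ(R_m − R̄_m)² = 81.1533  ⇒  Var(R_m) = 81.1533 / 6 = 13.5256
β = Cov / Var(R_m) = 25.6528 / 13.5256 = 1.8966
E(R) = R_f + β × MRP = 2.7% + 1.8966 × 7.7% = 17.30%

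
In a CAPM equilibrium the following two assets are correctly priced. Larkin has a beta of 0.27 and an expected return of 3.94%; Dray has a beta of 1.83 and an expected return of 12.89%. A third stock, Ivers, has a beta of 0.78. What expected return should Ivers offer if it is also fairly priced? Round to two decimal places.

MRP (SML slope) = (12.89% − 3.94%) / (1.83 − 0.27) = 8.95% / 1.56 = 5.7372%
R_f (intercept) = 3.94% − 0.27 × 5.7372% = 2.3910%
E(R_Ivers) = R_f + β × MRP = 2.3910% + 0.78 × 5.7372% = 6.87%

6.87%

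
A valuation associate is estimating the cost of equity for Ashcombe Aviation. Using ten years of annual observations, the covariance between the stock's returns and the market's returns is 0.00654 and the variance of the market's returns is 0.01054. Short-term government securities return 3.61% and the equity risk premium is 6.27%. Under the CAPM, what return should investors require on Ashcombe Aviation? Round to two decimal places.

7.50%

β = Cov(R_i, R_m) / Var(R_m) = 0.00654 / 0.01054 = 0.6205
E(R) = R_f + β × MRP = 3.61% + 0.6205 × 6.27% = 7.50%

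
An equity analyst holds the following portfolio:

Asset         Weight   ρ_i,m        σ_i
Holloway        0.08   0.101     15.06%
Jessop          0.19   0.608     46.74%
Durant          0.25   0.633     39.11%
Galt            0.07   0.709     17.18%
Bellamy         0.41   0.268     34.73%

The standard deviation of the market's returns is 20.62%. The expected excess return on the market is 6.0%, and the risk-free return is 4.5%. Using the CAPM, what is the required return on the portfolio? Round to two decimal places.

β_Holloway = 0.101 × 15.06% / 20.62% = 0.0738
β_Jessop = 0.608 × 46.74% / 20.62% = 1.3782
β_Durant = 0.633 × 39.11% / 20.62% = 1.2006
β_Galt = 0.709 × 17.18% / 20.62% = 0.5907
β_Bellamy = 0.268 × 34.73% / 20.62% = 0.4514
β_P = Σ w_i β_i = 0.08×0.0738 + 0.19×1.3782 + 0.25×1.2006 + 0.07×0.5907 + 0.41×0.4514 = 0.7943
E(R_P) = R_f + β_P × MRP = 4.5% + 0.7943 × 6.0% = 9.27%

9.27%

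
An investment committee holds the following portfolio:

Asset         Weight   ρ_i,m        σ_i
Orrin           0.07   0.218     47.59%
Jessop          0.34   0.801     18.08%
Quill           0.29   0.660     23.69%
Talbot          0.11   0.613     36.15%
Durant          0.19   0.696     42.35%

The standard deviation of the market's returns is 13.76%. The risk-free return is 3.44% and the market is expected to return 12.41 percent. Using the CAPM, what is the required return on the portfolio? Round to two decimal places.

β_Orrin = 0.218 × 47.59% / 13.76% = 0.7540
β_Jessop = 0.801 × 18.08% / 13.76% = 1.0525
β_Quill = 0.660 × 23.69% / 13.76% = 1.1363
β_Talbot = 0.613 × 36.15% / 13.76% = 1.6105
β_Durant = 0.696 × 42.35% / 13.76% = 2.1421
β_P = Σ w_i β_i = 0.07×0.7540 + 0.34×1.0525 + 0.29×1.1363 + 0.11×1.6105 + 0.19×2.1421 = 1.3243
MRP = 12.41% − 3.44% = 8.97%
E(R_P) = R_f + β_P × MRP = 3.44% + 1.3243 × 8.97% = 15.32%

15.32%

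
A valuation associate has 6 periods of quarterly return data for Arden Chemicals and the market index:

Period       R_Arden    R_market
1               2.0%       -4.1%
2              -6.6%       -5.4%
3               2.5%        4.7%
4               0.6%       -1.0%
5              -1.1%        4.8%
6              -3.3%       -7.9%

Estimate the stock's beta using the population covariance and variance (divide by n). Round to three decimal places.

Mean R_i = (2.0 − 6.6 + 2.5 + 0.6 − 1.1 − 3.3) / 6 = -0.9833%
Mean R_m = (-4.1 − 5.4 + 4.7 − 1.0 + 4.8 − 7.9) / 6 = -1.4833%
Σ(R_i − R̄_i)(R_m − R̄_m) = 50.6283  ⇒  Cov = 50.6283 / 6 = 8.4381
Σ(R_m − R̄_m)² = 141.3083  ⇒  Var(R_m) = 141.3083 / 6 = 23.5514
β = Cov / Var(R_m) = 8.4381 / 23.5514 = 0.3583

0.358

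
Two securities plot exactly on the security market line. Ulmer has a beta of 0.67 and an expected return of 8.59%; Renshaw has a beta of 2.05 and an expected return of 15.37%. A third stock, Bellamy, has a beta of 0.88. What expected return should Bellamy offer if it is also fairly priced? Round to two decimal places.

9.62%

MRP (SML slope) = (15.37% − 8.59%) / (2.05 − 0.67) = 6.78% / 1.38 = 4.9130%
R_f (intercept) = 8.59% − 0.67 × 4.9130% = 5.2983%
E(R_Bellamy) = R_f + β × MRP = 5.2983% + 0.88 × 4.9130% = 9.62%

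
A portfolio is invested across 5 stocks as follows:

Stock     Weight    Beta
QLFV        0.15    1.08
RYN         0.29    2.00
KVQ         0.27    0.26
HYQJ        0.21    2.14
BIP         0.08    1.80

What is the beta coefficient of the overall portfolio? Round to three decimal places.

β_P = Σ w_i β_i = 0.15×1.08 + 0.29×2.00 + 0.27×0.26 + 0.21×2.14 + 0.08×1.80 = 1.4056

1.406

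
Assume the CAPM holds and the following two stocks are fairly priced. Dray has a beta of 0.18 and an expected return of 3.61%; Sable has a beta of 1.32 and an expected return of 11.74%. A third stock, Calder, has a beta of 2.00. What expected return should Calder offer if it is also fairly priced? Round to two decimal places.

MRP (SML slope) = (11.74% − 3.61%) / (1.32 − 0.18) = 8.13% / 1.14 = 7.1316%
R_f (intercept) = 3.61% − 0.18 × 7.1316% = 2.3263%
E(R_Calder) = R_f + β × MRP = 2.3263% + 2.00 × 7.1316% = 16.59%

16.59%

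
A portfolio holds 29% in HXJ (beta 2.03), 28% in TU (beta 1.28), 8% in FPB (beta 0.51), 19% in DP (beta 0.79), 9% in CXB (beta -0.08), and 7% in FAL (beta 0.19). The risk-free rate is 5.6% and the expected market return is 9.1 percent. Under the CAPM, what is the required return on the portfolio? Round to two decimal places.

β_P = Σ w_i β_i = 0.29×2.03 + 0.28×1.28 + 0.08×0.51 + 0.19×0.79 + 0.09×-0.08 + 0.07×0.19 = 1.1441
MRP = 9.1% − 5.6% = 3.50%
E(R_P) = R_f + β_P × MRP = 5.6% + 1.1441 × 3.5% = 9.60%

9.60%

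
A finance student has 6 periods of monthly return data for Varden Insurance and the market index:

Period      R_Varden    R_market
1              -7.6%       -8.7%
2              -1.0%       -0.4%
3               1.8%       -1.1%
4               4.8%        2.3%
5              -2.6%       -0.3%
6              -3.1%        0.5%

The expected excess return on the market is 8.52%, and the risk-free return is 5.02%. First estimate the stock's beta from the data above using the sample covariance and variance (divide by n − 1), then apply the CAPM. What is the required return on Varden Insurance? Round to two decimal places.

Mean R_i = (-7.6 − 1.0 + 1.8 + 4.8 − 2.6 − 3.1) / 6 = -1.2833%
Mean R_m = (-8.7 − 0.4 − 1.1 + 2.3 − 0.3 + 0.5) / 6 = -1.2833%
Σ(R_i − R̄_i)(R_m − R̄_m) = 64.9283  ⇒  Cov = 64.9283 / 5 = 12.9857
Σ(R_m − R̄_m)² = 72.8083  ⇒  Var(R_m) = 72.8083 / 5 = 14.5617
β = Cov / Var(R_m) = 12.9857 / 14.5617 = 0.8918
E(R) = R_f + β × MRP = 5.02% + 0.8918 × 8.52% = 12.62%

12.62%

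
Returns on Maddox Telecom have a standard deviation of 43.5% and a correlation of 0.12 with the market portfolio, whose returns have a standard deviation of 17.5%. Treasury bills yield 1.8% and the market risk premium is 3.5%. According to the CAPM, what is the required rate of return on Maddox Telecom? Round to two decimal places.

β = ρ × σ_i / σ_m = 0.12 × 43.5% / 17.5% = 0.2983
E(R) = 1.8% + 0.2983 × 3.5% = 2.84%

2.84%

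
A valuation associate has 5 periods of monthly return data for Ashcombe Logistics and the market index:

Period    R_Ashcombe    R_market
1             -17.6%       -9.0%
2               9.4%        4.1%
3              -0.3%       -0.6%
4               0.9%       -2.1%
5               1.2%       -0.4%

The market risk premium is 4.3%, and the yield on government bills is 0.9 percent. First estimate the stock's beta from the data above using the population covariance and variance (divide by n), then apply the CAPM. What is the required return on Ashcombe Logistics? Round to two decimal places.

Mean R_i = (-17.6 + 9.4 − 0.3 + 0.9 + 1.2) / 5 = -1.2800%
Mean R_m = (-9.0 + 4.1 − 0.6 − 2.1 − 0.4) / 5 = -1.6000%
Σ(R_i − R̄_i)(R_m − R̄_m) = 184.5100  ⇒  Cov = 184.5100 / 5 = 36.9020
Σ(R_m − R̄_m)² = 89.9400  ⇒  Var(R_m) = 89.9400 / 5 = 17.9880
β = Cov / Var(R_m) = 36.9020 / 17.9880 = 2.0515
E(R) = R_f + β × MRP = 0.9% + 2.0515 × 4.3% = 9.72%

9.72%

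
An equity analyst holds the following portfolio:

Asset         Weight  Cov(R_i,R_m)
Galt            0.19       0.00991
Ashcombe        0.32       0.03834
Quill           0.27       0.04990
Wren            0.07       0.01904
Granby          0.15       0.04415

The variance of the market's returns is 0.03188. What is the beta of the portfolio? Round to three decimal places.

1.116

β_Galt = 0.00991 / 0.03188 = 0.3109
β_Ashcombe = 0.03834 / 0.03188 = 1.2026
β_Quill = 0.04990 / 0.03188 = 1.5652
β_Wren = 0.01904 / 0.03188 = 0.5972
β_Granby = 0.04415 / 0.03188 = 1.3849
β_P = Σ w_i β_i = 0.19×0.3109 + 0.32×1.2026 + 0.27×1.5652 + 0.07×0.5972 + 0.15×1.3849 = 1.1160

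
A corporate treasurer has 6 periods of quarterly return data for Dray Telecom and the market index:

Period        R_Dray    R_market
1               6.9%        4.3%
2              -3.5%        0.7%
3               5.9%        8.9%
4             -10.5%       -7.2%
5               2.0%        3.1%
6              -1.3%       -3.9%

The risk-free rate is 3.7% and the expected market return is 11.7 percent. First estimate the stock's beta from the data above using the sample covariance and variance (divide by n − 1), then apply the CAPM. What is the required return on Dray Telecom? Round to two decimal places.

11.61%

Mean R_i = (6.9 − 3.5 + 5.9 − 10.5 + 2.0 − 1.3) / 6 = -0.0833%
Mean R_m = (4.3 + 0.7 + 8.9 − 7.2 + 3.1 − 3.9) / 6 = 0.9833%
Σ(R_i − R̄_i)(R_m − R̄_m) = 167.0917  ⇒  Cov = 167.0917 / 5 = 33.4183
Σ(R_m − R̄_m)² = 169.0483  ⇒  Var(R_m) = 169.0483 / 5 = 33.8097
β = Cov / Var(R_m) = 33.4183 / 33.8097 = 0.9884
MRP = 11.7% − 3.7% = 8.00%
E(R) = R_f + β × MRP = 3.7% + 0.9884 × 8.0% = 11.61%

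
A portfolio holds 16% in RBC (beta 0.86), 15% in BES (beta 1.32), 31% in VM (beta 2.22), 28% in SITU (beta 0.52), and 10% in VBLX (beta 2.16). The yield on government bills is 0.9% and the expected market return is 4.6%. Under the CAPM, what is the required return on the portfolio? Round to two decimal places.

6.03%

β_P = Σ w_i β_i = 0.16×0.86 + 0.15×1.32 + 0.31×2.22 + 0.28×0.52 + 0.10×2.16 = 1.3854
MRP = 4.6% − 0.9% = 3.70%
E(R_P) = R_f + β_P × MRP = 0.9% + 1.3854 × 3.7% = 6.03%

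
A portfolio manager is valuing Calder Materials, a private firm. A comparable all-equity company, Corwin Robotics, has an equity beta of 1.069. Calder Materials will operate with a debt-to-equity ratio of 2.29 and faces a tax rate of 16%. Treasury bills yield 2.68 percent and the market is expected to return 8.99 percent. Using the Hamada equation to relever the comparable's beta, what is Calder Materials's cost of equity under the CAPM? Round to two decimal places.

β_L = β_U × [1 + (1 − t)(D/E)] = 1.069 × [1 + (1 − 0.16) × 2.29]
    = 1.069 × [1 + 0.84 × 2.29] = 1.069 × 2.9236 = 3.1253
MRP = 8.99% − 2.68% = 6.31%
E(R) = R_f + β_L × MRP = 2.68% + 3.1253 × 6.31% = 22.40%

22.40%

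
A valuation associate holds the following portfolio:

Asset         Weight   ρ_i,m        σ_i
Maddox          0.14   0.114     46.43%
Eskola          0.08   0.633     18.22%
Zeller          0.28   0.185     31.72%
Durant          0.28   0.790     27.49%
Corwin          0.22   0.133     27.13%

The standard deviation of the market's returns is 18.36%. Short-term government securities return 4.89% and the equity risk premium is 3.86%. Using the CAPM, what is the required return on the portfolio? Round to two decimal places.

β_Maddox = 0.114 × 46.43% / 18.36% = 0.2883
β_Eskola = 0.633 × 18.22% / 18.36% = 0.6282
β_Zeller = 0.185 × 31.72% / 18.36% = 0.3196
β_Durant = 0.790 × 27.49% / 18.36% = 1.1828
β_Corwin = 0.133 × 27.13% / 18.36% = 0.1965
β_P = Σ w_i β_i = 0.14×0.2883 + 0.08×0.6282 + 0.28×0.3196 + 0.28×1.1828 + 0.22×0.1965 = 0.5545
E(R_P) = R_f + β_P × MRP = 4.89% + 0.5545 × 3.86% = 7.03%

7.03%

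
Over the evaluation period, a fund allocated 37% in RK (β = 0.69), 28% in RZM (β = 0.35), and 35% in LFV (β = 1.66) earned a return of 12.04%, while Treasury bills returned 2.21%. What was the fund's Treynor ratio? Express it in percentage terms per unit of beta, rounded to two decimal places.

β_P = 0.37×0.69 + 0.28×0.35 + 0.35×1.66 = 0.9343
Treynor = (R_P − R_f) / β_P = (12.04% − 2.21%) / 0.9343 = 9.83% / 0.9343 = 10.52%

10.52%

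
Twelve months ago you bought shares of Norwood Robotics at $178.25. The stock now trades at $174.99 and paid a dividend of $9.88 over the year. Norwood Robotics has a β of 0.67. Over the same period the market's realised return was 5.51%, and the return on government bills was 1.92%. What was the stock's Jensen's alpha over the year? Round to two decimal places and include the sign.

-0.61%

Realised HPR = (P1 + D1 − P0) / P0 = (174.99 + 9.88 − 178.25) / 178.25 = 6.62 / 178.25 = 3.7139%
MRP = 5.51% − 1.92% = 3.59%
CAPM required = R_f + β·MRP = 1.92% + 0.67 × 3.59% = 4.3253%
α = realised − required = 3.7139% − 4.3253% = -0.61%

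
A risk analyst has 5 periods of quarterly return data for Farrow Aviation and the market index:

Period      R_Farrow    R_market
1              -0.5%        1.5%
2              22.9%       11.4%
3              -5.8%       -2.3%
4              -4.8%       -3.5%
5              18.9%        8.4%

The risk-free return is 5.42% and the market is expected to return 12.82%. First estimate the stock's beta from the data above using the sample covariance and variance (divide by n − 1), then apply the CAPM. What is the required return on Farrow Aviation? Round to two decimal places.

Mean R_i = (-0.5 + 22.9 − 5.8 − 4.8 + 18.9) / 5 = 6.1400%
Mean R_m = (1.5 + 11.4 − 2.3 − 3.5 + 8.4) / 5 = 3.1000%
Σ(R_i − R̄_i)(R_m − R̄_m) = 354.0400  ⇒  Cov = 354.0400 / 4 = 88.5100
Σ(R_m − R̄_m)² = 172.2600  ⇒  Var(R_m) = 172.2600 / 4 = 43.0650
β = Cov / Var(R_m) = 88.5100 / 43.0650 = 2.0553
MRP = 12.82% − 5.42% = 7.40%
E(R) = R_f + β × MRP = 5.42% + 2.0553 × 7.40% = 20.63%

20.63%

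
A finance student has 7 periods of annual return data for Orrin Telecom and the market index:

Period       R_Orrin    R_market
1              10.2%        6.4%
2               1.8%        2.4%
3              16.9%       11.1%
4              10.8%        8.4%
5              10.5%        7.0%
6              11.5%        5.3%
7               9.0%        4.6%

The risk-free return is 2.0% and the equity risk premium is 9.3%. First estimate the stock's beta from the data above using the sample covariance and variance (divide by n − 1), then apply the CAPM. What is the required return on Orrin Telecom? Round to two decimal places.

15.34%

Mean R_i = (10.2 + 1.8 + 16.9 + 10.8 + 10.5 + 11.5 + 9.0) / 7 = 10.1000%
Mean R_m = (6.4 + 2.4 + 11.1 + 8.4 + 7.0 + 5.3 + 4.6) / 7 = 6.4571%
Σ(R_i − R̄_i)(R_m − R̄_m) = 67.2400  ⇒  Cov = 67.2400 / 6 = 11.2067
Σ(R_m − R̄_m)² = 46.8771  ⇒  Var(R_m) = 46.8771 / 6 = 7.8129
β = Cov / Var(R_m) = 11.2067 / 7.8129 = 1.4344
E(R) = R_f + β × MRP = 2.0% + 1.4344 × 9.3% = 15.34%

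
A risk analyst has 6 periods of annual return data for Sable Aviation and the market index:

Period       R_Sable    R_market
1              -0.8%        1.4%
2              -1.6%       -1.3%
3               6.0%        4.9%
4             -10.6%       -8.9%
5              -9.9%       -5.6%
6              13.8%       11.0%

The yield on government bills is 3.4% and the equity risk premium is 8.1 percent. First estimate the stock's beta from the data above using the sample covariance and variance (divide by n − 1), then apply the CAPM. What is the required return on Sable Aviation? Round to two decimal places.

13.81%

Mean R_i = (-0.8 − 1.6 + 6.0 − 10.6 − 9.9 + 13.8) / 6 = -0.5167%
Mean R_m = (1.4 − 1.3 + 4.9 − 8.9 − 5.6 + 11.0) / 6 = 0.2500%
Σ(R_i − R̄_i)(R_m − R̄_m) = 332.7150  ⇒  Cov = 332.7150 / 5 = 66.5430
Σ(R_m − R̄_m)² = 258.8550  ⇒  Var(R_m) = 258.8550 / 5 = 51.7710
β = Cov / Var(R_m) = 66.5430 / 51.7710 = 1.2853
E(R) = R_f + β × MRP = 3.4% + 1.2853 × 8.1% = 13.81%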